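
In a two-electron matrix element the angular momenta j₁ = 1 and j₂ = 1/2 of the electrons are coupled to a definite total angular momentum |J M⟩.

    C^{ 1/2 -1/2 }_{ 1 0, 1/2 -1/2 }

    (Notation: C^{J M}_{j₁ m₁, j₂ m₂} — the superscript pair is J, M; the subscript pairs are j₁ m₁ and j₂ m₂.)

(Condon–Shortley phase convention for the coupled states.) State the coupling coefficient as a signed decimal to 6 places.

+√(1/3) = +0.577350

triangle: 1!·1!·0!/3! = 1/6
(j±m)!: 1!·1!·0!·1!·0!·1! = 1
prefactor² = (2J+1)·Δ·N² = 1/3
  k=0: +1/(0!·1!·1!·0!·0!·0!) = 1
Σ = 1  ⇒  CG² = 1/3·1² = 1/3
CG = +√(1/3) = +0.577350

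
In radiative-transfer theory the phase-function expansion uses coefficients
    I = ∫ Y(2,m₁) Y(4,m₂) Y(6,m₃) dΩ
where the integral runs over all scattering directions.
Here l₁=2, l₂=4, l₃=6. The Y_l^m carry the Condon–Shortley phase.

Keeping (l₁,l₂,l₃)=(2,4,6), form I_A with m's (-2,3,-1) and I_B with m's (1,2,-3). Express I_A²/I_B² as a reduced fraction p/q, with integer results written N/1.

Same 2,4,6: normalisation and zero-m 3j drop out of the ratio.
A: Δ: 0! 4! 8! / 13! → 1/6435; sum: t=0:+1/120960 = 1/120960; 3j²(2 4 6; -2 3 -1) = Δ·Π!·Σ² = 1/1287  (sign -1)
B: Δ: 0! 4! 8! / 13! → 1/6435; sum: t=0:+1/8640 = 1/8640; 3j²(2 4 6; 1 2 -3) = Δ·Π!·Σ² = 28/715  (sign -1)
I_A²/I_B² = (1/1287)/(28/715) = 5/252

5/252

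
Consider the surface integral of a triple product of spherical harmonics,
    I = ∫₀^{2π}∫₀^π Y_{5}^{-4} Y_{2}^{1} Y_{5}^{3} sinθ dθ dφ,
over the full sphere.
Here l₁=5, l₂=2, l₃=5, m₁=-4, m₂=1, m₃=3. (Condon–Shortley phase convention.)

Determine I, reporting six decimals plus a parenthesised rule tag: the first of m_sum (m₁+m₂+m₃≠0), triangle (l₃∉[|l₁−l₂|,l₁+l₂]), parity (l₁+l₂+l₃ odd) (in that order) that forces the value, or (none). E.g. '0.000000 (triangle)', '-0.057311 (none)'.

0.196098 (none)

Checks pass: Σm=0; 12 even; l₃=5∈[3,7].
(2·5+1)(2·2+1)(2·5+1) = 605
Δ: 2! 8! 2! / 13! → 1/38610
sum: t=0:+1/2880 t=1:−1/576 t=2:+1/2880 = -1/960
3j²(5 2 5; 0 0 0) = Δ·Π!·Σ² = 10/429  (sign +1)
sum: t=1:−1/80640 t=2:+1/10080 = 1/11520
3j²(5 2 5; -4 1 3) = Δ·Π!·Σ² = 49/1430  (sign +1)
combine: 4πI² = 605·10/429·49/1430 = 245/507
take √, sign +1: I = 0.19609844
No selection rule forces the value: the integral is nonzero (none).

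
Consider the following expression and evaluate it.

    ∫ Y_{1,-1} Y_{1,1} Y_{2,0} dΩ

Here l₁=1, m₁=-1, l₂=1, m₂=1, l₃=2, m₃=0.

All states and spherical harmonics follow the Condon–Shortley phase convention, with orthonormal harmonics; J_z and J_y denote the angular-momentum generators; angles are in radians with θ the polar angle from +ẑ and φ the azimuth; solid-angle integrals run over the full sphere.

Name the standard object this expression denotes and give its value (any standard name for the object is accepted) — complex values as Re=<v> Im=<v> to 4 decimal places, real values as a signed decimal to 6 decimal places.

This is a Gaunt coefficient — the integral of a triple product of spherical harmonics over the sphere.
Rules hold: Σm=0, L=4 even, 0≤2≤2.
N = 3·3·5 = 45
Δ = 0!·2!·2!/5! = 1/30
Racah Σ t=0..0: t=0:+1/1 = 1/1
⇒ 3j(1 1 2; 0 0 0)² = 2/15, sgn +1
Racah Σ t=0..0: t=0:+1/4 = 1/4
⇒ 3j(1 1 2; -1 1 0)² = 1/30, sgn +1
4πI² = N·(3j₀)²·(3jₘ)² = 1/5
I = +1·√(0.2/4π) = 0.12615663

Gaunt coefficient, +0.126157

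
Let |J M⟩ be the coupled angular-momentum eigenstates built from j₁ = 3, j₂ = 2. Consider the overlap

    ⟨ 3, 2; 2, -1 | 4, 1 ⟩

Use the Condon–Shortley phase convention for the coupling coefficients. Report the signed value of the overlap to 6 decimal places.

+√(7/20) = +0.591608

triangle: 1!*5!*3!/10! = 720/3628800
(j±m)!: 5!*1!*1!*3!*5!*3! = 518400
prefactor² = (2J+1)*Δ*N² = 6480/7
  k=0: +1/(0!*1!*1!*1!*4!*2!) = 1/48
  k=1: −1/(1!*0!*0!*0!*5!*3!) = -1/720
Σ = 7/360  ⇒  CG² = 6480/7*(7/360)² = 7/20
CG = +√(7/20) = +0.591608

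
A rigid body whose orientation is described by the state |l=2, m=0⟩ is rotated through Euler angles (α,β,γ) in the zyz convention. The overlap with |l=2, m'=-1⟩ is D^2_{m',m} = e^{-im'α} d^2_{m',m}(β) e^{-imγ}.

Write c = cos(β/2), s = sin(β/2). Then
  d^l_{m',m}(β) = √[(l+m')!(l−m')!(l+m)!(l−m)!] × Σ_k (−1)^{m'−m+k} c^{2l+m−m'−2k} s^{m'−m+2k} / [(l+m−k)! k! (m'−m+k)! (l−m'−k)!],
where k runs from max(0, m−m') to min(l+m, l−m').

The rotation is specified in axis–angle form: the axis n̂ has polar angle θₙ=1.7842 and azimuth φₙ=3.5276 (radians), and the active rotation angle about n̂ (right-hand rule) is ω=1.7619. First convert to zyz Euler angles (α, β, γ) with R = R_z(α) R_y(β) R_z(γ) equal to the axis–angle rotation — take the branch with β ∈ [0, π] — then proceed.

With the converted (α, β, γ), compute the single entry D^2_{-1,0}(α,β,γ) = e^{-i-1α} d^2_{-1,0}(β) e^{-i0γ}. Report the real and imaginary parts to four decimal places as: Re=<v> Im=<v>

Re=0.0223 Im=-0.1642

Axis–angle → zyz. n̂ = (sinθₙcosφₙ, sinθₙsinφₙ, cosθₙ) = (-0.905404, -0.367952, -0.211788), ω = 1.7619.
R = I cosω + sinω [n̂]ₓ + (1−cosω) n̂n̂ᵀ gives
  R = [+0.785522, +0.604356, -0.133078; +0.188492, -0.028838, +0.981651; +0.589429, -0.796192, -0.136569]
β = atan2(√(R₁₃²+R₂₃²), R₃₃) = 1.707793; α = atan2(R₂₃, R₁₃) mod 2π = 1.705540; γ = atan2(R₃₂, −R₃₁) mod 2π = 4.075118
First d^2_{-1,0}(β=1.7078), then the phase factors e^{-i(-1)α} and e^{-i(0)γ}:
Half-angle: c=0.657051, s=0.753846. N=√(1·6·2·2)=4.898979
Admissible k: 1..2 (factorial args all ≥0)
  k=1: (−1)^0·4.8990/(2)·0.6571^3·0.7538^1 = +0.523787
  k=2: (−1)^1·4.8990/(2)·0.6571^1·0.7538^3 = -0.689482
d^2_{-1,0}(1.7078) = +0.523787 -0.689482 = -0.165695
Phases: e^{-i·(-1)·1.7055}=-0.134337+0.990936i, e^{-i·(0)·4.0751}=+1.000000+0.000000i ⇒ D=+0.022259-0.164193i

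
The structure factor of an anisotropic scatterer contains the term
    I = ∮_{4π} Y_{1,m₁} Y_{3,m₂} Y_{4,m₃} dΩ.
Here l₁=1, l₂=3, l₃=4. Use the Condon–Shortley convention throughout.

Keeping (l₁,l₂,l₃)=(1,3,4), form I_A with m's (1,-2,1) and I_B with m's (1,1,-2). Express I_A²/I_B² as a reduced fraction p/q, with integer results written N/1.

Shared (l₁,l₂,l₃)=(1,3,4): N and (l;000)² cancel in I_A²/I_B².
A: Δ = 0!·2!·6!/9! = 1/252; Racah Σ t=0..0: t=0:+1/240 = 1/240; ⇒ 3j(1 3 4; 1 -2 1)² = 1/84, sgn -1
B: Δ = 0!·2!·6!/9! = 1/252; Racah Σ t=0..0: t=0:+1/96 = 1/96; ⇒ 3j(1 3 4; 1 1 -2)² = 5/84, sgn +1
I_A²/I_B² = (1/84)/(5/84) = 1/5

1/5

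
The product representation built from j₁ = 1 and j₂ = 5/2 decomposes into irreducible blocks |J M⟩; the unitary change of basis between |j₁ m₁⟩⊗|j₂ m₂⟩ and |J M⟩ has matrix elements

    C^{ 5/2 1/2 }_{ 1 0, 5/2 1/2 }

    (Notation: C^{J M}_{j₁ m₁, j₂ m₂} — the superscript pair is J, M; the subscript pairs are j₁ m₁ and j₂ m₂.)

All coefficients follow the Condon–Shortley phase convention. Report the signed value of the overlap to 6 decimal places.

√[6·1!1!4!/7! · 1!1!3!2!3!2!] = √(144/35)
  +(−1)^0/∏(0,1,1,3,0,1)! = 1/6  (running 1/6)
  +(−1)^1/∏(1,0,0,2,1,2)! = -1/4  (running -1/12)
⟨..|..⟩ = √(144/35)·(-1/12) = -0.169031

−√(1/35) = -0.169031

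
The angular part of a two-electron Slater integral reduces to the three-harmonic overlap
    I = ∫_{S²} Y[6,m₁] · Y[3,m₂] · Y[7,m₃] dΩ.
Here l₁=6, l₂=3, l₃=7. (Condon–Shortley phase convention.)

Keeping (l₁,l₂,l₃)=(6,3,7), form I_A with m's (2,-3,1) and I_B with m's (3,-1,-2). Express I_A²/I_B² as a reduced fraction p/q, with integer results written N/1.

l's match ⇒ only the (l;m) 3-j factors differ between A and B.
A: triangle coeff Δ(6,3,7) = 1/2042040; Σ_t [0,0]: t=0:+1/829440 = 1/829440; (3j)²=35/2431 [(6 3 7; 2 -3 1)], sign=+1
B: triangle coeff Δ(6,3,7) = 1/2042040; Σ_t [0,2]: t=0:+1/241920 t=1:−1/483840 t=2:+1/17418240 = 37/17418240; (3j)²=1369/136136 [(6 3 7; 3 -1 -2)], sign=-1
I_A²/I_B² = (35/2431)/(1369/136136) = 1960/1369

1960/1369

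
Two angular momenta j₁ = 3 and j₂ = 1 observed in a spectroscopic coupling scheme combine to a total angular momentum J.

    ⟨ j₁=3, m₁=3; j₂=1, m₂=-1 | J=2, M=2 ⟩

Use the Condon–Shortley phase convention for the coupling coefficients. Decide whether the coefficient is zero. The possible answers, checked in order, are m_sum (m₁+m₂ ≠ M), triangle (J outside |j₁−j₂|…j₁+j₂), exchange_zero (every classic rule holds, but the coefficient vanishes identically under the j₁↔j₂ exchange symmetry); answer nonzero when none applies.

m-sum: m₁+m₂ = 3+(-1) = 2, M = 2  ✓
triangle: |j₁−j₂| = 2 ≤ J = 2 ≤ j₁+j₂ = 4  ✓
exchange: j₁≠j₂ or m₁≠m₂ — the exchange symmetry imposes no constraint here
value check: CG = +√(5/7) = +0.845154 ≠ 0

nonzero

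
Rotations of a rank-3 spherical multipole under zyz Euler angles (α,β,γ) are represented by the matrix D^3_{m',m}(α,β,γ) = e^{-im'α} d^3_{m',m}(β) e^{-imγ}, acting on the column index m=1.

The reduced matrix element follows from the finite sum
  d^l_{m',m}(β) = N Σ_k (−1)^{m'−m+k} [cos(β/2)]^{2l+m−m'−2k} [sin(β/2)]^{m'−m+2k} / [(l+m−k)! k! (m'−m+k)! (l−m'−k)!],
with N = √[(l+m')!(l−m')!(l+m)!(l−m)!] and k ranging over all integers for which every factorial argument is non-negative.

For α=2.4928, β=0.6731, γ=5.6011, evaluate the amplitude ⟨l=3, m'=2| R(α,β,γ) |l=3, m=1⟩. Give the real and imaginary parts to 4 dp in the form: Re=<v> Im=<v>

Re=0.2349 Im=-0.5422

D^3_{2,1}(2.4928,0.6731,5.6011) = e^{-i·2·2.4928}·d^3_{2,1}(0.6731)·e^{-i·1·5.6011}. Compute d first:
Half-angle: c=0.943900, s=0.330233. N=√(120·1·24·2)=75.894664
k: max(0,(1)−(2))=0 … min(3+(1),3−(2))=1
  k=0: (−1)^1·75.8947/(24)·0.9439^5·0.3302^1 = -0.782436
  k=1: (−1)^2·75.8947/(12)·0.9439^3·0.3302^3 = +0.191543
d^3_{2,1}(0.6731) = -0.782436 +0.191543 = -0.590893
Phases: e^{-i·(2)·2.4928}=+0.269825+0.962909i, e^{-i·(1)·5.6011}=+0.776260+0.630413i ⇒ D=+0.234925-0.542185i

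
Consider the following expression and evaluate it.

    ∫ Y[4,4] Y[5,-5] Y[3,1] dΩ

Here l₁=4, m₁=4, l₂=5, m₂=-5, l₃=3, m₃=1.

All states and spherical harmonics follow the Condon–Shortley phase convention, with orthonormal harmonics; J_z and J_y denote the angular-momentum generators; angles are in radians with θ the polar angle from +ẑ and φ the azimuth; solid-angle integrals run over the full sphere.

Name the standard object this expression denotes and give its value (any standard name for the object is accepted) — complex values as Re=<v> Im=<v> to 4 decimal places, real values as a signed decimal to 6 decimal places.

This is a Gaunt coefficient — the integral of a triple product of spherical harmonics over the sphere.
Checks pass: Σm=0; 12 even; l₃=3∈[1,9].
(2·4+1)(2·5+1)(2·3+1) = 693
Δ: 6! 2! 4! / 13! → 1/180180
sum: t=2:+1/576 t=3:−1/144 t=4:+1/576 = -1/288
3j²(4 5 3; 0 0 0) = Δ·Π!·Σ² = 20/1001  (sign +1)
sum: t=0:+1/34560 = 1/34560
3j²(4 5 3; 4 -5 1) = Δ·Π!·Σ² = 14/429  (sign +1)
combine: 4πI² = 693·20/1001·14/429 = 840/1859
take √, sign +1: I = 0.18962475

Gaunt coefficient, +0.189625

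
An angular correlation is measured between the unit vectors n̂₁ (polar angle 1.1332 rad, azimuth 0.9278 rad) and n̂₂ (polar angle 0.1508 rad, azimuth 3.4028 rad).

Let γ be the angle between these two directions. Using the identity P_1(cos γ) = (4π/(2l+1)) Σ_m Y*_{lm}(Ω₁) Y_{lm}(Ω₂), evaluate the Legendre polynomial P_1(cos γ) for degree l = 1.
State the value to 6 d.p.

Summing Y*_{l m}(θ₁,φ₁)·Y_{l m}(θ₂,φ₂) over m ∈ [−1, 1]; prefactor 4π/(2·1+1) = 4.188790:
  [-1]  conj(Y_{1,-1})(Ω₁) = (0.187637, 0.250446) ; Y_{1,-1}(Ω₂) = (-0.050143, 0.013404) ; Δ = (-0.012766, -0.010043)
  [+0]  conj(Y_{1,0})(Ω₁) = (0.207052, -0.000000) ; Y_{1,0}(Ω₂) = (0.483057, 0.000000) ; Δ = (0.100018, 0.000000)
  [+1]  conj(Y_{1,1})(Ω₁) = (-0.187637, 0.250446) ; Y_{1,1}(Ω₂) = (0.050143, 0.013404) ; Δ = (-0.012766, 0.010043)
Total Σ_m = (0.074487, 0.000000). Multiply by 4.188790: (0.312010, 0.000000). P_1(cos γ) = 0.312010

0.312010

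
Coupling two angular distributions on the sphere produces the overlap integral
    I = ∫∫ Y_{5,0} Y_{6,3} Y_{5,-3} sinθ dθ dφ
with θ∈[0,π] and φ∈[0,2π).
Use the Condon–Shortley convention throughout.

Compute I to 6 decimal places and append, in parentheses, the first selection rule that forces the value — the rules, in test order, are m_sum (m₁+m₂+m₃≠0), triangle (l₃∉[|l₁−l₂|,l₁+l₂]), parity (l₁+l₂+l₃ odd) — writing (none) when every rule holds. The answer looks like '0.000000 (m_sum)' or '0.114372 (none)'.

0.132857 (none)

Checks pass: Σm=0; 16 even; l₃=5∈[1,11].
(2·5+1)(2·6+1)(2·5+1) = 1573
Δ: 6! 4! 6! / 17! → 1/28588560
sum: t=1:−1/345600 t=2:+1/13824 t=3:−1/5184 t=4:+1/13824 t=5:−1/345600 = -7/129600
3j²(5 6 5; 0 0 0) = Δ·Π!·Σ² = 80/7293  (sign +1)
sum: t=3:−1/103680 t=4:+1/34560 t=5:−1/138240 = 1/82944
3j²(5 6 5; 0 3 -3) = Δ·Π!·Σ² = 125/9724  (sign +1)
combine: 4πI² = 1573·80/7293·125/9724 = 2500/11271
take √, sign +1: I = 0.13285682
No selection rule forces the value: the integral is nonzero (none).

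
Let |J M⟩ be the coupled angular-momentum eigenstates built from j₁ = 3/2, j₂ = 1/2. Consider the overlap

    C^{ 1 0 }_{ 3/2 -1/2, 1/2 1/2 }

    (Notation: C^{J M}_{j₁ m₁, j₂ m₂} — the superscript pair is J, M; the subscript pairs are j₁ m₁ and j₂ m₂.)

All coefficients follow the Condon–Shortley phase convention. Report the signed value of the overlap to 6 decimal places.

-0.707107  (= −√(1/2))

triangle: 1!×2!×0!/4! = 2/24
(j±m)!: 1!×2!×1!×0!×1!×1! = 2
prefactor² = (2J+1)×Δ×N² = 1/2
  k=1: −1/(1!×0!×1!×0!×1!×0!) = -1
Σ = -1  ⇒  CG² = 1/2×(-1)² = 1/2
CG = −√(1/2) = -0.707107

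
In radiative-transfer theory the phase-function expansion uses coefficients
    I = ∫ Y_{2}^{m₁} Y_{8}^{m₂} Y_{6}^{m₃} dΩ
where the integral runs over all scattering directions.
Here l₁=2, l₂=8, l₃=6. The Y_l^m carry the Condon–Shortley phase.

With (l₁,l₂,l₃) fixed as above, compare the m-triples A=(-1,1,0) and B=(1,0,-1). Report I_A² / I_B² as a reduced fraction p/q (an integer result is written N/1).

Same 2,8,6: normalisation and zero-m 3j drop out of the ratio.
A: Δ: 4! 0! 12! / 17! → 1/30940; sum: t=3:−1/3110400 = -1/3110400; 3j²(2 8 6; -1 1 0) = Δ·Π!·Σ² = 21/1105  (sign -1)
B: Δ: 4! 0! 12! / 17! → 1/30940; sum: t=1:−1/3628800 = -1/3628800; 3j²(2 8 6; 1 0 -1) = Δ·Π!·Σ² = 16/1105  (sign +1)
I_A²/I_B² = (21/1105)/(16/1105) = 21/16

21/16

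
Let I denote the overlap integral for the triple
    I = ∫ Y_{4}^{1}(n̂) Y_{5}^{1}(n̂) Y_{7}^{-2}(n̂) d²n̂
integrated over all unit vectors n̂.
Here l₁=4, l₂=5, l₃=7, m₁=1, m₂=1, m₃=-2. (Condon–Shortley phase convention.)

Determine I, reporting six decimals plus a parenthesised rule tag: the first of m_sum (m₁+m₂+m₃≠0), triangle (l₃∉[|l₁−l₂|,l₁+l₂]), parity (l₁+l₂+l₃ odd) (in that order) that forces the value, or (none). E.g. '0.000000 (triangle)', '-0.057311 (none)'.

Rules hold: Σm=0, L=16 even, 1≤7≤9.
N = 9·11·15 = 1485
Δ = 2!·6!·8!/17! = 1/6126120
Racah Σ t=0..2: t=0:+1/69120 t=1:−1/20736 t=2:+1/69120 = -1/51840
⇒ 3j(4 5 7; 0 0 0)² = 280/21879, sgn +1
Racah Σ t=0..2: t=0:+1/103680 t=1:−1/34560 t=2:+1/138240 = -1/82944
⇒ 3j(4 5 7; 1 1 -2)² = 125/9724, sgn +1
4πI² = N·(3j₀)²·(3jₘ)² = 131250/537251
I = +1·√(0.244299/4π) = 0.13942996
No selection rule forces the value: the integral is nonzero (none).

0.139430 (none)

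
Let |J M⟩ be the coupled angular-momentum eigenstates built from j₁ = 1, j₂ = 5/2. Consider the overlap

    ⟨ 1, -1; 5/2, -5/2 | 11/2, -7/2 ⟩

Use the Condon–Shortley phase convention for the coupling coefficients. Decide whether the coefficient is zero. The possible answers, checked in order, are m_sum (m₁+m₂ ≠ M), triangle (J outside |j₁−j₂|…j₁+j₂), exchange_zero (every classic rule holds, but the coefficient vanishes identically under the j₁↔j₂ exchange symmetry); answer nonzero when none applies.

m-sum: m₁+m₂ = -1+(-5/2) = -7/2, M = -7/2  ✓
triangle: need |j₁−j₂| ≤ J ≤ j₁+j₂, i.e. J ∈ [3/2, 7/2]; J = 11/2 is outside ✗ ⇒ coefficient is 0

triangle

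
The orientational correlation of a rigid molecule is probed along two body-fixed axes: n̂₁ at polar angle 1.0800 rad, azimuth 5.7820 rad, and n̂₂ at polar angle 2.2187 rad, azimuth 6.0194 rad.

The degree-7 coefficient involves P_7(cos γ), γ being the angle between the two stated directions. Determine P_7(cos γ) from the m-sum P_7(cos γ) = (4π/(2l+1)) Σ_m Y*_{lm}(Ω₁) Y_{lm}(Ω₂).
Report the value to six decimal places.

Summing Y*_{l m}(θ₁,φ₁)·Y_{l m}(θ₂,φ₂) over m ∈ [−7, 7]; prefactor 4π/(2·7+1) = 0.837758:
  m=-7: (-0.193758, 0.074418) × (-0.027892, 0.098590) = (-0.001933, -0.021178)  (running Σ = (-0.001933, -0.021178))
  m=-6: (-0.411282, -0.055645) × (0.003457, -0.290150) = (-0.017568, 0.119141)  (running Σ = (-0.019500, 0.097963))
  m=-5: (-0.297464, -0.219477) × (0.110077, 0.427757) = (0.061139, -0.151401)  (running Σ = (0.041639, -0.053438))
  m=-4: (0.009859, 0.021275) × (-0.153158, -0.270212) = (0.004239, -0.005923)  (running Σ = (0.045878, -0.059361))
  m=-3: (-0.023482, 0.348701) × (-0.081529, -0.082507) = (0.030685, -0.026492)  (running Σ = (0.076563, -0.085853))
  m=-2: (-0.073470, 0.115022) × (0.316120, 0.184190) = (-0.044411, 0.022828)  (running Σ = (0.032151, -0.063025))
  m=-1: (0.260118, -0.142504) × (-0.037771, -0.010201) = (-0.011278, 0.002729)  (running Σ = (0.020873, -0.060296))
  m=0: (0.176387, -0.000000) × (-0.351358, 0.000000) = (-0.061975, 0.000000)  (running Σ = (-0.041102, -0.060296))
  m=1: (-0.260118, -0.142504) × (0.037771, -0.010201) = (-0.011278, -0.002729)  (running Σ = (-0.052381, -0.063025))
  m=2: (-0.073470, -0.115022) × (0.316120, -0.184190) = (-0.044411, -0.022828)  (running Σ = (-0.096792, -0.085853))
  m=3: (0.023482, 0.348701) × (0.081529, -0.082507) = (0.030685, 0.026492)  (running Σ = (-0.066108, -0.059361))
  m=4: (0.009859, -0.021275) × (-0.153158, 0.270212) = (0.004239, 0.005923)  (running Σ = (-0.061869, -0.053438))
  m=5: (0.297464, -0.219477) × (-0.110077, 0.427757) = (0.061139, 0.151401)  (running Σ = (-0.000730, 0.097963))
  m=6: (-0.411282, 0.055645) × (0.003457, 0.290150) = (-0.017568, -0.119141)  (running Σ = (-0.018297, -0.021178))
  m=7: (0.193758, 0.074418) × (0.027892, 0.098590) = (-0.001933, 0.021178)  (running Σ = (-0.020230, -0.000000))
Total Σ_m = (-0.020230, -0.000000). Multiply by 0.837758: (-0.016948, -0.000000). P_7(cos γ) = -0.016948

-0.016948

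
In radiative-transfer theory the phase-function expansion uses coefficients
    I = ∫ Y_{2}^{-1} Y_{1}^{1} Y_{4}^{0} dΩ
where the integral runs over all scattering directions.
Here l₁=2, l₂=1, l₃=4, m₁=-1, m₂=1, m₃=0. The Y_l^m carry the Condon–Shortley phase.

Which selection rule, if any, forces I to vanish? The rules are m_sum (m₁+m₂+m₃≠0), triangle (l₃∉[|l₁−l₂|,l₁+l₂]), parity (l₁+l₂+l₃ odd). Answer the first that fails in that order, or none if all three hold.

triangle

Σmᵢ = 0  ✓
l₃∈[|l₁−l₂|,l₁+l₂]=[1,3] required, l₃=4 fails  ✗
Σlᵢ = 7 ⇒ odd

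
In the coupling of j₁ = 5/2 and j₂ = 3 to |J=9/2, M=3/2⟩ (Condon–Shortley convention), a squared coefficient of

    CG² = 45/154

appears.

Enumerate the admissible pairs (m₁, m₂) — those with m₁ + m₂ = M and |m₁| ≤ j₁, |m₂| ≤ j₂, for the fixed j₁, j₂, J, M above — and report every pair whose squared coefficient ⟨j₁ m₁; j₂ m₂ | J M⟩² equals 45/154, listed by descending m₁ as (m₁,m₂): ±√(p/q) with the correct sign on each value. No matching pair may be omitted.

(3/2,0): +√(45/154)

Admissible pairs with m₁+m₂ = M = 3/2: (-3/2,3), (-1/2,2), (1/2,1), (3/2,0), (5/2,-1)
  (m₁,m₂)=(5/2,-1): CG² = 50/231, CG = +√(50/231)
  (m₁,m₂)=(3/2,0): CG² = 45/154, CG = +√(45/154)   ← matches the target
  (m₁,m₂)=(1/2,1): CG² = 5/231, CG = −√(5/231)
  (m₁,m₂)=(-1/2,2): CG² = 169/462, CG = −√(169/462)
  (m₁,m₂)=(-3/2,3): CG² = 8/77, CG = −√(8/77)
Pairs with CG² = 45/154: (3/2,0): +√(45/154)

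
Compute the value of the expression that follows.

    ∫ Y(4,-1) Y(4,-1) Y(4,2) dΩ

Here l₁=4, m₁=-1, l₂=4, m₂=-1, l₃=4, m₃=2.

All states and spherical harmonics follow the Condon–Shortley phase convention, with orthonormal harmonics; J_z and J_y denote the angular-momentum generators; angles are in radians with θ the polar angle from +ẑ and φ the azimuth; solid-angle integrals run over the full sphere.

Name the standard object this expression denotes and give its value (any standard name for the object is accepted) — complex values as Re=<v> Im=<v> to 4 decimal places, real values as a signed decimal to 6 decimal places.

This is a Gaunt coefficient — the integral of a triple product of spherical harmonics over the sphere.
Rules hold: Σm=0, L=12 even, 0≤4≤8.
N = 9·9·9 = 729
Δ = 4!·4!·4!/13! = 1/450450
Racah Σ t=0..4: t=0:+1/13824 t=1:−1/216 t=2:+1/64 t=3:−1/216 t=4:+1/13824 = 5/768
⇒ 3j(4 4 4; 0 0 0)² = 18/1001, sgn +1
Racah Σ t=1..3: t=1:−1/576 t=2:+1/144 t=3:−1/576 = 1/288
⇒ 3j(4 4 4; -1 -1 2)² = 20/1001, sgn +1
4πI² = N·(3j₀)²·(3jₘ)² = 262440/1002001
I = +1·√(0.261916/4π) = 0.14436968

Gaunt coefficient, +0.144370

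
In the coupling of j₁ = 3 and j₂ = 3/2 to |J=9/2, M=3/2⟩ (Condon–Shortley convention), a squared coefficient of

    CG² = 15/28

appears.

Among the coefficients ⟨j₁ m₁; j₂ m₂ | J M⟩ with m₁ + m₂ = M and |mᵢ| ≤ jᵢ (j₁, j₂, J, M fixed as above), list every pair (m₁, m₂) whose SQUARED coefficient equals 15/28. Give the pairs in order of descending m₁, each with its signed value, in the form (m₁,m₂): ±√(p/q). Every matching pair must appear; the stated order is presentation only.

(1,1/2): +√(15/28)

Admissible pairs with m₁+m₂ = M = 3/2: (0,3/2), (1,1/2), (2,-1/2), (3,-3/2)
  (m₁,m₂)=(3,-3/2): CG² = 1/84, CG = +√(1/84)
  (m₁,m₂)=(2,-1/2): CG² = 3/14, CG = +√(3/14)
  (m₁,m₂)=(1,1/2): CG² = 15/28, CG = +√(15/28)   ← matches the target
  (m₁,m₂)=(0,3/2): CG² = 5/21, CG = +√(5/21)
Pairs with CG² = 15/28: (1,1/2): +√(15/28)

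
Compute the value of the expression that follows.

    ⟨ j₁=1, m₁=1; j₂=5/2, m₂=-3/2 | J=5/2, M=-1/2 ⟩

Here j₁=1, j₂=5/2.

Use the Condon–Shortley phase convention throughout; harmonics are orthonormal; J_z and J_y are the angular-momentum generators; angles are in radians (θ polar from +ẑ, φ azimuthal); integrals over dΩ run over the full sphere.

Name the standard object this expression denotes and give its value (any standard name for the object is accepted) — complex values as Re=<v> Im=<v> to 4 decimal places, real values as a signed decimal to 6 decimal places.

Clebsch–Gordan coefficient, +√(16/35) ≈ +0.676123

This is a Clebsch–Gordan (vector-coupling) coefficient.
triangle: 1!·1!·4!/7! = 24/5040
(j±m)!: 2!·0!·1!·4!·2!·3! = 576
prefactor² = (2J+1)·Δ·N² = 576/35
  k=0: +1/(0!·1!·0!·1!·1!·3!) = 1/6
Σ = 1/6  ⇒  CG² = 576/35·(1/6)² = 16/35
CG = +√(16/35) = +0.676123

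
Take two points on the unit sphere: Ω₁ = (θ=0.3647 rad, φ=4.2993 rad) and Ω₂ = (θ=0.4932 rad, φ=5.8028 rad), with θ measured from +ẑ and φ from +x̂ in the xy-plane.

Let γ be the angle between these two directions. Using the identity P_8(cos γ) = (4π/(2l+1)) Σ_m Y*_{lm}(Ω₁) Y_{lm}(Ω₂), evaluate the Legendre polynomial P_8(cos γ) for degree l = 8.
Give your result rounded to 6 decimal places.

Summing Y*_{l m}(θ₁,φ₁)·Y_{l m}(θ₂,φ₂) over m ∈ [−8, 8]; prefactor 4π/(2·8+1) = 0.739198:
  [-8]  conj(Y_{8,-8})(Ω₁) = (-0.000133, 0.000022) ; Y_{8,-8}(Ω₂) = (-0.000994, -0.000840) ; Δ = (0.000000, 0.000000)
  [-7]  conj(Y_{8,-7})(Ω₁) = (0.000350, -0.001370) ; Y_{8,-7}(Ω₂) = (-0.009447, -0.002124) ; Δ = (-0.000006, 0.000012)
  [-6]  conj(Y_{8,-6})(Ω₁) = (0.007385, 0.005768) ; Y_{8,-6}(Ω₂) = (-0.043589, 0.011562) ; Δ = (-0.000389, -0.000166)
  [-5]  conj(Y_{8,-5})(Ω₁) = (-0.038947, 0.021007) ; Y_{8,-5}(Ω₂) = (-0.108713, 0.099198) ; Δ = (0.002150, -0.006147)
  [-4]  conj(Y_{8,-4})(Ω₁) = (-0.012409, -0.151807) ; Y_{8,-4}(Ω₂) = (-0.116535, 0.318513) ; Δ = (0.049799, 0.013738)
  [-3]  conj(Y_{8,-3})(Ω₁) = (0.350652, 0.120706) ; Y_{8,-3}(Ω₂) = (0.066537, 0.510361) ; Δ = (-0.038273, 0.186991)
  [-2]  conj(Y_{8,-2})(Ω₁) = (-0.387758, 0.420747) ; Y_{8,-2}(Ω₂) = (0.219879, 0.314582) ; Δ = (-0.217619, -0.029468)
  [-1]  conj(Y_{8,-1})(Ω₁) = (-0.143084, -0.326446) ; Y_{8,-1}(Ω₂) = (-0.140451, -0.073189) ; Δ = (-0.003796, 0.056322)
  [+0]  conj(Y_{8,0})(Ω₁) = (-0.344122, -0.000000) ; Y_{8,0}(Ω₂) = (-0.447889, 0.000000) ; Δ = (0.154129, 0.000000)
  [+1]  conj(Y_{8,1})(Ω₁) = (0.143084, -0.326446) ; Y_{8,1}(Ω₂) = (0.140451, -0.073189) ; Δ = (-0.003796, -0.056322)
  [+2]  conj(Y_{8,2})(Ω₁) = (-0.387758, -0.420747) ; Y_{8,2}(Ω₂) = (0.219879, -0.314582) ; Δ = (-0.217619, 0.029468)
  [+3]  conj(Y_{8,3})(Ω₁) = (-0.350652, 0.120706) ; Y_{8,3}(Ω₂) = (-0.066537, 0.510361) ; Δ = (-0.038273, -0.186991)
  [+4]  conj(Y_{8,4})(Ω₁) = (-0.012409, 0.151807) ; Y_{8,4}(Ω₂) = (-0.116535, -0.318513) ; Δ = (0.049799, -0.013738)
  [+5]  conj(Y_{8,5})(Ω₁) = (0.038947, 0.021007) ; Y_{8,5}(Ω₂) = (0.108713, 0.099198) ; Δ = (0.002150, 0.006147)
  [+6]  conj(Y_{8,6})(Ω₁) = (0.007385, -0.005768) ; Y_{8,6}(Ω₂) = (-0.043589, -0.011562) ; Δ = (-0.000389, 0.000166)
  [+7]  conj(Y_{8,7})(Ω₁) = (-0.000350, -0.001370) ; Y_{8,7}(Ω₂) = (0.009447, -0.002124) ; Δ = (-0.000006, -0.000012)
  [+8]  conj(Y_{8,8})(Ω₁) = (-0.000133, -0.000022) ; Y_{8,8}(Ω₂) = (-0.000994, 0.000840) ; Δ = (0.000000, -0.000000)
Σ over m = (-0.262139, 0.000000); ×(4π/17) → (-0.193773, 0.000000). Real part: -0.193773

-0.193773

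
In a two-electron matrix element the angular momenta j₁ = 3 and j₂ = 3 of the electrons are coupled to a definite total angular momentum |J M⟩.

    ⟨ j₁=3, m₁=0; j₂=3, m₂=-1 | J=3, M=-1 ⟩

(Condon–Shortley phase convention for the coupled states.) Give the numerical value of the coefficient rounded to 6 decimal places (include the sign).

triangle: 3!*3!*3!/10! = 216/3628800
(j±m)!: 3!*3!*2!*4!*2!*4! = 82944
prefactor² = (2J+1)*Δ*N² = 864/25
  k=0: +1/(0!*3!*3!*2!*0!*1!) = 1/72
  k=1: −1/(1!*2!*2!*1!*1!*2!) = -1/8
  k=2: +1/(2!*1!*1!*0!*2!*3!) = 1/24
Σ = -5/72  ⇒  CG² = 864/25*(-5/72)² = 1/6
CG = −√(1/6) = -0.408248

-0.408248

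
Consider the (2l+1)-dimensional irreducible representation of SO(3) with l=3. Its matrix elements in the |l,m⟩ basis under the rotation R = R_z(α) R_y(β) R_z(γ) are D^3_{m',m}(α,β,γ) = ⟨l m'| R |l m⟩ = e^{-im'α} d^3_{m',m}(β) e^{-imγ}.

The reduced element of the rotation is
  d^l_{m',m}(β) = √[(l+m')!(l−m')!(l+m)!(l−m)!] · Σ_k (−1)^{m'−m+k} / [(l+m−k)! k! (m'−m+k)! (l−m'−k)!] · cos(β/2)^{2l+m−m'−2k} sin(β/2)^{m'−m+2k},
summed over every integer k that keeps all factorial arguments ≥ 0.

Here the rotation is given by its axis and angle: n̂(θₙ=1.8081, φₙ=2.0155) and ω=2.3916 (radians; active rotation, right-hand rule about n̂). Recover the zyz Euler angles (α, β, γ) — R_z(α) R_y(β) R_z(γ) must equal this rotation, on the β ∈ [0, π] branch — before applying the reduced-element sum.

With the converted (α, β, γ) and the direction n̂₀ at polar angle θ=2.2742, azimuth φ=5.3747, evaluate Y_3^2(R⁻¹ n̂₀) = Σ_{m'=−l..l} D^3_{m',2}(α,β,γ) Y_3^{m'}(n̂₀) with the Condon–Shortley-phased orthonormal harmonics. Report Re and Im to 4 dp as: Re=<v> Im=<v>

Axis–angle → zyz. n̂ = (sinθₙcosφₙ, sinθₙsinφₙ, cosθₙ) = (-0.418134, +0.877439, -0.235083), ω = 2.3916.
R = I cosω + sinω [n̂]ₓ + (1−cosω) n̂n̂ᵀ gives
  R = [-0.428931, -0.475097, +0.768311; -0.795577, +0.601537, -0.072183; -0.427873, -0.642212, -0.635994]
β = atan2(√(R₁₃²+R₂₃²), R₃₃) = 2.260092; α = atan2(R₂₃, R₁₃) mod 2π = 6.189509; γ = atan2(R₃₂, −R₃₁) mod 2π = 5.300102
Need the full column D^3_{m',2} for m'=−3..3 at α=6.1895, β=2.2601, γ=5.3001.
cos(β/2)=0.426618, sin(β/2)=0.904432
d^3_{-3,2}: single k=5 term ⇒ +0.632403;  D = -0.072153+0.628274i
d^3_{-2,2}: k∈[4..5] ⇒ +0.608909 -0.547337 = +0.061571;  D = -0.012716+0.060244i
d^3_{-1,2}: k∈[3..4] ⇒ +0.363309 -0.816429 = -0.453121;  D = +0.134640-0.432655i
d^3_{0,2}: k∈[2..3] ⇒ +0.148412 -0.667026 = -0.518614;  D = +0.199744-0.478605i
d^3_{1,2}: k∈[1..2] ⇒ +0.040418 -0.363309 = -0.322891;  D = +0.151689-0.285042i
d^3_{2,2}: k∈[0..1] ⇒ +0.006029 -0.135481 = -0.129452;  D = +0.071238-0.108089i
d^3_{3,2}: single k=0 term ⇒ -0.031308;  D = +0.019598-0.024415i
Y_3^{m'}(θ=2.2742,φ=5.3747) and Σ D·Y over m':
  (-0.0722+0.6283i)·(-0.1693+0.0748i)  (-0.0127+0.0602i)·(+0.0937-0.3729i)  (+0.1346-0.4327i)·(+0.1655+0.2122i)  (+0.1997-0.4786i)·(+0.2192+0.0000i)  (+0.1517-0.2850i)·(-0.1655+0.2122i)  (+0.0712-0.1081i)·(+0.0937+0.3729i)  (+0.0196-0.0244i)·(+0.1693+0.0748i)
Y_3^2(R⁻¹ n̂) = +0.231878-0.156171i

Re=0.2319 Im=-0.1562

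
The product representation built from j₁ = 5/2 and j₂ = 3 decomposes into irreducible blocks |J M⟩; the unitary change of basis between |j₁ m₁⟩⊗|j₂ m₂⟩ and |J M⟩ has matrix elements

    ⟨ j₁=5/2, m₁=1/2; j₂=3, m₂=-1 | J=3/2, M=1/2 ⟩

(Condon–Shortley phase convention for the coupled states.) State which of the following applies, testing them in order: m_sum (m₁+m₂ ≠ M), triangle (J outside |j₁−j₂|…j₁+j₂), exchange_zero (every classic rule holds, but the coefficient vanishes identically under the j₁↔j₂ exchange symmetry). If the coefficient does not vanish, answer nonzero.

m_sum

m-sum: m₁+m₂ = 1/2+(-1) = -1/2, M = 1/2  ✗ ⇒ coefficient is 0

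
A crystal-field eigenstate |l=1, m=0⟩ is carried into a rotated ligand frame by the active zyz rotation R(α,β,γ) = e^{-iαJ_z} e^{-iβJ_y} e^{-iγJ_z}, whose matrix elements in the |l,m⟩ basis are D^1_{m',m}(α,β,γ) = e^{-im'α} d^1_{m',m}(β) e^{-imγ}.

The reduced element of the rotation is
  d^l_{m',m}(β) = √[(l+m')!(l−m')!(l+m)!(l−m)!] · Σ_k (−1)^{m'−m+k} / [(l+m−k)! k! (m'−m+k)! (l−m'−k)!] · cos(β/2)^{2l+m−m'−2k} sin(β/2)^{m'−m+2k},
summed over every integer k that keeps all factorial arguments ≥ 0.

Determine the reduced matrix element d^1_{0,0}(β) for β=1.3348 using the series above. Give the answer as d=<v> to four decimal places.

d^1_{0,0}(β=1.3348) via the finite sum:
With c≡cos(β/2)=0.785434 and s≡sin(β/2)=0.618946, N=[1·1·1·1]^{1/2}=1.000000
k: max(0,(0)−(0))=0 … min(1+(0),1−(0))=1
  k=0: (−1)^0·1.0000/(1)·0.7854^2·0.6189^0 = +0.616906
  k=1: (−1)^1·1.0000/(1)·0.7854^0·0.6189^2 = -0.383094
d^1_{0,0}(1.3348) = +0.616906 -0.383094 = +0.233812

d=0.2338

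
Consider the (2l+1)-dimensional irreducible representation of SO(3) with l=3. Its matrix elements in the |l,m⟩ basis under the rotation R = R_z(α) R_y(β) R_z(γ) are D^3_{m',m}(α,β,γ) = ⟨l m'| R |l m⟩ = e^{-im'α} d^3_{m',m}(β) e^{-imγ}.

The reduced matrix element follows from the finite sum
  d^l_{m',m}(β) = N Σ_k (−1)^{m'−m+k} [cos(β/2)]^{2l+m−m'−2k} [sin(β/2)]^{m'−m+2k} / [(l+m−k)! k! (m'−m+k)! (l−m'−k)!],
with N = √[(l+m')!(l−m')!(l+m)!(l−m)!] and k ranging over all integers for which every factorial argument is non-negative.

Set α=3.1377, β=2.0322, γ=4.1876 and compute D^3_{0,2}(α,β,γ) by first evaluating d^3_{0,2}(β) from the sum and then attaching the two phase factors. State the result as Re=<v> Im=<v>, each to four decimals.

D^3_{0,2}(3.1377,2.0322,4.1876) = e^{-i·0·3.1377}·d^3_{0,2}(2.0322)·e^{-i·2·4.1876}. Compute d first:
With c≡cos(β/2)=0.526685 and s≡sin(β/2)=0.850060, N=[6·6·120·1]^{1/2}=65.726707
k∈{2,3} keeps every argument non-negative
  k=2: (−1)^0·65.7267/(12)·0.5267^4·0.8501^2 = +0.304554
  k=3: (−1)^1·65.7267/(12)·0.5267^2·0.8501^4 = -0.793345
d^3_{0,2}(2.0322) = +0.304554 -0.793345 = -0.488791
D = (+1.000000+0.000000i)·(-0.488791)·(-0.497937-0.867213i) = +0.243387+0.423886i

Re=0.2434 Im=0.4239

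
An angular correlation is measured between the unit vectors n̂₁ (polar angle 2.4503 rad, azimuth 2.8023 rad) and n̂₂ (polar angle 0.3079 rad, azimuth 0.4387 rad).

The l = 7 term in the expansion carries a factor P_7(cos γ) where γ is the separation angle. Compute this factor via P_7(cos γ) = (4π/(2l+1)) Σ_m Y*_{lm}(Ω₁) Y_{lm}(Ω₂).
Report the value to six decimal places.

Summing Y*_{l m}(θ₁,φ₁)·Y_{l m}(θ₂,φ₂) over m ∈ [−7, 7]; prefactor 4π/(2·7+1) = 0.837758:
  term(m=-7) = -0.000002-0.000002i   from Y*(Ω₁)=+0.015419+0.014848i, Y(Ω₂)=-0.000117-0.000008i
  term(m=-6) = +0.000006-0.000134i   from Y*(Ω₁)=+0.043398+0.086512i, Y(Ω₂)=-0.001206-0.000674i
  term(m=-5) = +0.001928-0.001790i   from Y*(Ω₁)=+0.032531+0.257502i, Y(Ω₂)=-0.005912-0.008234i
  term(m=-4) = +0.022873+0.000678i   from Y*(Ω₁)=-0.093387+0.430483i, Y(Ω₂)=-0.009505-0.051072i
  term(m=-3) = +0.052875+0.055278i   from Y*(Ω₁)=-0.213863+0.346546i, Y(Ω₂)=+0.047328-0.181784i
  term(m=-2) = -0.000029+0.001966i   from Y*(Ω₁)=-0.003382+0.002727i, Y(Ω₂)=+0.289201-0.347989i
  term(m=-1) = +0.164516-0.162098i   from Y*(Ω₁)=+0.366817-0.129465i, Y(Ω₂)=+0.537507-0.252195i
  term(m=+0) = +0.007100+0.000000i   from Y*(Ω₁)=+0.129900-0.000000i, Y(Ω₂)=+0.054654+0.000000i
  term(m=+1) = +0.164516+0.162098i   from Y*(Ω₁)=-0.366817-0.129465i, Y(Ω₂)=-0.537507-0.252195i
  term(m=+2) = -0.000029-0.001966i   from Y*(Ω₁)=-0.003382-0.002727i, Y(Ω₂)=+0.289201+0.347989i
  term(m=+3) = +0.052875-0.055278i   from Y*(Ω₁)=+0.213863+0.346546i, Y(Ω₂)=-0.047328-0.181784i
  term(m=+4) = +0.022873-0.000678i   from Y*(Ω₁)=-0.093387-0.430483i, Y(Ω₂)=-0.009505+0.051072i
  term(m=+5) = +0.001928+0.001790i   from Y*(Ω₁)=-0.032531+0.257502i, Y(Ω₂)=+0.005912-0.008234i
  term(m=+6) = +0.000006+0.000134i   from Y*(Ω₁)=+0.043398-0.086512i, Y(Ω₂)=-0.001206+0.000674i
  term(m=+7) = -0.000002+0.000002i   from Y*(Ω₁)=-0.015419+0.014848i, Y(Ω₂)=+0.000117-0.000008i
Total Σ_m = +0.491434-0.000000i. Multiply by 0.837758: +0.411703-0.000000i. P_7(cos γ) = 0.411703

0.411703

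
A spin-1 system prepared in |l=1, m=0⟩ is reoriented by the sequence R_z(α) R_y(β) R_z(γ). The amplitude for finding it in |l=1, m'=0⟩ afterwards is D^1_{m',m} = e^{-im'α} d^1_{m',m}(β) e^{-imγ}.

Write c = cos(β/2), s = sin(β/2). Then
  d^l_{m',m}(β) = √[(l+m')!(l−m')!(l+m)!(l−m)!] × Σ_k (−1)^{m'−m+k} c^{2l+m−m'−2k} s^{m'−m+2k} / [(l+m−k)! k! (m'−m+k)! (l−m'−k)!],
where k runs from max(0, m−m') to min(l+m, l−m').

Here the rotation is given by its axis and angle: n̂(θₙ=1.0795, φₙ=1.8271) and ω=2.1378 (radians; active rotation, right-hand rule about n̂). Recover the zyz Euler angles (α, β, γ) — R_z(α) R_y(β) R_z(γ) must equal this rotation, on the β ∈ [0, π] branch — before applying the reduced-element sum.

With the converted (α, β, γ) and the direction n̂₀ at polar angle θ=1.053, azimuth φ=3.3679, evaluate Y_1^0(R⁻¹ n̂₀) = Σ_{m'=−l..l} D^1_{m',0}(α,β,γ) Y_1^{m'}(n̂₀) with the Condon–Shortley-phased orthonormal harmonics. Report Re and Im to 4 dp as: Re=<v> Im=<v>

Axis–angle → zyz. n̂ = (sinθₙcosφₙ, sinθₙsinφₙ, cosθₙ) = (-0.223522, +0.852919, +0.471769), ω = 2.1378.
R = I cosω + sinω [n̂]ₓ + (1−cosω) n̂n̂ᵀ gives
  R = [-0.460310, -0.690988, +0.557360; +0.104900, +0.581094, +0.807047; -0.881539, +0.429959, -0.194999]
β = atan2(√(R₁₃²+R₂₃²), R₃₃) = 1.767053; α = atan2(R₂₃, R₁₃) mod 2π = 0.966396; γ = atan2(R₃₂, −R₃₁) mod 2π = 0.453789
Need the full column D^1_{m',0} for m'=−1..1 at α=0.9664, β=1.7671, γ=0.4538.
cos(β/2)=0.634429, sin(β/2)=0.772981
d^1_{-1,0}: single k=1 term ⇒ +0.693533;  D = +0.394113+0.570669i
d^1_{0,0}: k∈[0..1] ⇒ +0.402501 -0.597499 = -0.194999;  D = -0.194999+0.000000i
d^1_{1,0}: single k=0 term ⇒ -0.693533;  D = -0.394113+0.570669i
Y_1^{m'}(θ=1.053,φ=3.3679) and Σ D·Y over m':
  (+0.3941+0.5707i)·(-0.2925+0.0674i)  (-0.1950+0.0000i)·(+0.2418+0.0000i)  (-0.3941+0.5707i)·(+0.2925+0.0674i)
Y_1^0(R⁻¹ n̂) = -0.354634+0.000000i

Re=-0.3546 Im=0.0000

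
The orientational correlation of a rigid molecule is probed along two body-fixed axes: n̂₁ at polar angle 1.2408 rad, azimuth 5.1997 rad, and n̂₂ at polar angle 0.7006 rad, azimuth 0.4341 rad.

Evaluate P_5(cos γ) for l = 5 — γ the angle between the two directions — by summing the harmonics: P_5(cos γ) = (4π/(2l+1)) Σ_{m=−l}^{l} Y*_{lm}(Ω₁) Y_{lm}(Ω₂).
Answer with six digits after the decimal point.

Term-by-term m-sum for l=5 (normalisation 4π/11 = 1.142397):
  [-5]  conj(Y_{5,-5})(Ω₁) = +0.227937+0.267866i ; Y_{5,-5}(Ω₂) = -0.029170-0.042665i ; Δ = +0.004780-0.017539i
  [-4]  conj(Y_{5,-4})(Ω₁) = -0.140758+0.354007i ; Y_{5,-4}(Ω₂) = -0.031948-0.191152i ; Δ = +0.072166+0.015596i
  [-3]  conj(Y_{5,-3})(Ω₁) = +0.016011-0.001750i ; Y_{5,-3}(Ω₂) = +0.104737-0.380668i ; Δ = +0.001011-0.006278i
  [-2]  conj(Y_{5,-2})(Ω₁) = +0.189040+0.278600i ; Y_{5,-2}(Ω₂) = +0.262067-0.309502i ; Δ = +0.135768+0.014504i
  [-1]  conj(Y_{5,-1})(Ω₁) = -0.033837+0.063851i ; Y_{5,-1}(Ω₂) = -0.001815+0.000842i ; Δ = +0.000008-0.000144i
  [+0]  conj(Y_{5,0})(Ω₁) = +0.316227-0.000000i ; Y_{5,0}(Ω₂) = -0.392664+0.000000i ; Δ = -0.124171+0.000000i
  [+1]  conj(Y_{5,1})(Ω₁) = +0.033837+0.063851i ; Y_{5,1}(Ω₂) = +0.001815+0.000842i ; Δ = +0.000008+0.000144i
  [+2]  conj(Y_{5,2})(Ω₁) = +0.189040-0.278600i ; Y_{5,2}(Ω₂) = +0.262067+0.309502i ; Δ = +0.135768-0.014504i
  [+3]  conj(Y_{5,3})(Ω₁) = -0.016011-0.001750i ; Y_{5,3}(Ω₂) = -0.104737-0.380668i ; Δ = +0.001011+0.006278i
  [+4]  conj(Y_{5,4})(Ω₁) = -0.140758-0.354007i ; Y_{5,4}(Ω₂) = -0.031948+0.191152i ; Δ = +0.072166-0.015596i
  [+5]  conj(Y_{5,5})(Ω₁) = -0.227937+0.267866i ; Y_{5,5}(Ω₂) = +0.029170-0.042665i ; Δ = +0.004780+0.017539i
Σ over m = +0.303294+0.000000i; ×(4π/11) → +0.346482+0.000000i. Real part: 0.346482

0.346482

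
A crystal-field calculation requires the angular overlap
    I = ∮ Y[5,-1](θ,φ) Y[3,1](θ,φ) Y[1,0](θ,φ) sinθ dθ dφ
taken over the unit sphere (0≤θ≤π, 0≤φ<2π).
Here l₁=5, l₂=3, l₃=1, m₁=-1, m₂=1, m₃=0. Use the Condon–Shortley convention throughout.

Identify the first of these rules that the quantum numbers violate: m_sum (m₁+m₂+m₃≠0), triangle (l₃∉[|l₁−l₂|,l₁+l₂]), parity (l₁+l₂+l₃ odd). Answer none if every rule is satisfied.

Σmᵢ = 0  ✓
l₃∈[|l₁−l₂|,l₁+l₂]=[2,8] required, l₃=1 fails  ✗
Σlᵢ = 9 ⇒ odd

triangle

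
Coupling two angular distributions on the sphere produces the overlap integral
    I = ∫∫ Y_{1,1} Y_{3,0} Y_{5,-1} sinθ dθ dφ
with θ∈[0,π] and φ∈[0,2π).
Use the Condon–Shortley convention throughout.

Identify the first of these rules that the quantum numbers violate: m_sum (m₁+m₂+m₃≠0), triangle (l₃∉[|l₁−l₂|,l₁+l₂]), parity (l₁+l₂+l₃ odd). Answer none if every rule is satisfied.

m₁+m₂+m₃ = 1 + 0 − 1 = 0  ✓
triangle: need |l₁−l₂| ≤ l₃ ≤ l₁+l₂ = [2,4]; l₃=5 is outside  ✗
parity: l₁+l₂+l₃ = 9 is odd

triangle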